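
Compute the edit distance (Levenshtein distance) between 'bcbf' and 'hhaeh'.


Building DP table for s1='bcbf' (len 4) and s2='hhaeh' (len 5):
       h  h  a  e  h
    0  1  2  3  4  5
  b 1  1  2  3  4  5
  c 2  2  2  3  4  5
  b 3  3  3  3  4  5
  f 4  4  4  4  4  5
Edit distance = dp[4][5] = 5

5


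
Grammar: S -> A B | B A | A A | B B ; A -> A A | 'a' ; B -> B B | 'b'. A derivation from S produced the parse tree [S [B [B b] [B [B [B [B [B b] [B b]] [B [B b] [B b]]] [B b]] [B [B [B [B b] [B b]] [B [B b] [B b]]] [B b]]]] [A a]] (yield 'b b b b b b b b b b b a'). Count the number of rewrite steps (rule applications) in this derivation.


Every bracketed nonterminal node [X ...] in the tree is produced by exactly one rule application.
Reading the tree off as a leftmost derivation:
  Step 1: S  =>  B A   (applied S -> B A)
  Step 2: B A  =>  B B A   (applied B -> B B)
  Step 3: B B A  =>  b B A   (applied B -> b)
  Step 4: b B A  =>  b B B A   (applied B -> B B)
  Step 5: b B B A  =>  b B B B A   (applied B -> B B)
  Step 6: b B B B A  =>  b B B B B A   (applied B -> B B)
  Step 7: b B B B B A  =>  b B B B B B A   (applied B -> B B)
  Step 8: b B B B B B A  =>  b b B B B B A   (applied B -> b)
  Step 9: b b B B B B A  =>  b b b B B B A   (applied B -> b)
  Step 10: b b b B B B A  =>  b b b B B B B A   (applied B -> B B)
  Step 11: b b b B B B B A  =>  b b b b B B B A   (applied B -> b)
  Step 12: b b b b B B B A  =>  b b b b b B B A   (applied B -> b)
  Step 13: b b b b b B B A  =>  b b b b b b B A   (applied B -> b)
  Step 14: b b b b b b B A  =>  b b b b b b B B A   (applied B -> B B)
  Step 15: b b b b b b B B A  =>  b b b b b b B B B A   (applied B -> B B)
  Step 16: b b b b b b B B B A  =>  b b b b b b B B B B A   (applied B -> B B)
  Step 17: b b b b b b B B B B A  =>  b b b b b b b B B B A   (applied B -> b)
  Step 18: b b b b b b b B B B A  =>  b b b b b b b b B B A   (applied B -> b)
  Step 19: b b b b b b b b B B A  =>  b b b b b b b b B B B A   (applied B -> B B)
  Step 20: b b b b b b b b B B B A  =>  b b b b b b b b b B B A   (applied B -> b)
  Step 21: b b b b b b b b b B B A  =>  b b b b b b b b b b B A   (applied B -> b)
  Step 22: b b b b b b b b b b B A  =>  b b b b b b b b b b b A   (applied B -> b)
  Step 23: b b b b b b b b b b b A  =>  b b b b b b b b b b b a   (applied A -> a)
Final yield: b b b b b b b b b b b a
Total rewrite steps: 23

23


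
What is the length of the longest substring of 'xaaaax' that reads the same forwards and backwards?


Scanning 'xaaaax' for palindromic substrings.
Substring at positions 0-5: 'xaaaax'.
Check: reverse('xaaaax') = 'xaaaax' -> palindrome confirmed.
No longer palindromic substring exists; longest length = 6

6


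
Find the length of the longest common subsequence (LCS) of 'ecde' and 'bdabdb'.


DP table for LCS of 'ecde' and 'bdabdb':
       b  d  a  b  d  b
    0  0  0  0  0  0  0
  e 0  0  0  0  0  0  0
  c 0  0  0  0  0  0  0
  d 0  0  1  1  1  1  1
  e 0  0  1  1  1  1  1
LCS: 'd'
LCS length = 1

1


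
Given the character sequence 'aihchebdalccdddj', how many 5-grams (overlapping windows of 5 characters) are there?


String 'aihchebdalccdddj' has length L = 16.
Number of overlapping n-grams = L - n + 1
Substituting: 16 - 5 + 1 = 12

12


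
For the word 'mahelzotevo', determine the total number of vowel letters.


Scanning each character of 'mahelzotevo':
  Position 1: 'm' -> consonant (running count: 0)
  Position 2: 'a' -> vowel (running count: 1)
  Position 3: 'h' -> consonant (running count: 1)
  Position 4: 'e' -> vowel (running count: 2)
  Position 5: 'l' -> consonant (running count: 2)
  Position 6: 'z' -> consonant (running count: 2)
  Position 7: 'o' -> vowel (running count: 3)
  Position 8: 't' -> consonant (running count: 3)
  Position 9: 'e' -> vowel (running count: 4)
  Position 10: 'v' -> consonant (running count: 4)
  Position 11: 'o' -> vowel (running count: 5)
Total vowels: 5

5


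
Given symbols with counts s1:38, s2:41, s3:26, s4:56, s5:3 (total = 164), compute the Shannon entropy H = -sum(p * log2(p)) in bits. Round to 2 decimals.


Computing entropy H = -sum(p_i * log2(p_i)):
  s1: p = 38/164 = 0.2317, -p*log2(p) = 0.4888
  s2: p = 41/164 = 0.2500, -p*log2(p) = 0.5000
  s3: p = 26/164 = 0.1585, -p*log2(p) = 0.4212
  s4: p = 56/164 = 0.3415, -p*log2(p) = 0.5293
  s5: p = 3/164 = 0.0183, -p*log2(p) = 0.1056
H = sum of terms = 2.0449
Rounded to 2 decimals: 2.04

2.04


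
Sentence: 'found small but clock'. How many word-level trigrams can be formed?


Word trigrams from [4] words:
  Trigram 1: (found small but)
  Trigram 2: (small but clock)
Total word trigrams: 4 - 2 = 2

2


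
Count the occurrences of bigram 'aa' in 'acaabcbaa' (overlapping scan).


Scanning 'acaabcbaa' for bigram 'aa':
  Position 0: 'ac' -> no
  Position 1: 'ca' -> no
  Position 2: 'aa' -> MATCH
  Position 3: 'ab' -> no
  Position 4: 'bc' -> no
  Position 5: 'cb' -> no
  Position 6: 'ba' -> no
  Position 7: 'aa' -> MATCH
Total matches: 2

2


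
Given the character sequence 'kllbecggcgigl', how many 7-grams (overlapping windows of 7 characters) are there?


String 'kllbecggcgigl' has length L = 13.
Number of overlapping n-grams = L - n + 1
Substituting: 13 - 7 + 1 = 7

7


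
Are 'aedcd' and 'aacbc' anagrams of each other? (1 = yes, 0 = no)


Sort characters of 'aedcd': 'acdde'
Sort characters of 'aacbc': 'aabcc'
Sorted forms differ -> they are NOT anagrams
Result: 0

0


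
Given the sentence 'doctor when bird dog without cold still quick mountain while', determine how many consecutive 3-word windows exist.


Word trigrams from [10] words:
  Trigram 1: (doctor when bird)
  Trigram 2: (when bird dog)
  Trigram 3: (bird dog without)
  Trigram 4: (dog without cold)
  Trigram 5: (without cold still)
  Trigram 6: (cold still quick)
  Trigram 7: (still quick mountain)
  Trigram 8: (quick mountain while)
Total word trigrams: 10 - 2 = 8

8


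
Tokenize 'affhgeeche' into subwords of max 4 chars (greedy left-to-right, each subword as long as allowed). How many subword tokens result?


'affhgeeche' has 10 characters.
Chunking with max size 4:
  Chunk 1: 'affh' (positions 0-3)
  Chunk 2: 'geec' (positions 4-7)
  Chunk 3: 'he' (positions 8-9)
Total chunks: ceil(10 / 4) = 3

3


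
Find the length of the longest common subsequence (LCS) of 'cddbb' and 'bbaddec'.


DP table for LCS of 'cddbb' and 'bbaddec':
       b  b  a  d  d  e  c
    0  0  0  0  0  0  0  0
  c 0  0  0  0  0  0  0  1
  d 0  0  0  0  1  1  1  1
  d 0  0  0  0  1  2  2  2
  b 0  1  1  1  1  2  2  2
  b 0  1  2  2  2  2  2  2
LCS: 'dd'
LCS length = 2

2


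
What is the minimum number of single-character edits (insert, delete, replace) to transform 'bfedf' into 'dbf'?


Building DP table for s1='bfedf' (len 5) and s2='dbf' (len 3):
       d  b  f
    0  1  2  3
  b 1  1  1  2
  f 2  2  2  1
  e 3  3  3  2
  d 4  3  4  3
  f 5  4  4  4
Edit distance = dp[5][3] = 4

4


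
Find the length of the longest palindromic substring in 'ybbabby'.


Scanning 'ybbabby' for palindromic substrings.
Substring at positions 0-6: 'ybbabby'.
Check: reverse('ybbabby') = 'ybbabby' -> palindrome confirmed.
No longer palindromic substring exists; longest length = 7

7


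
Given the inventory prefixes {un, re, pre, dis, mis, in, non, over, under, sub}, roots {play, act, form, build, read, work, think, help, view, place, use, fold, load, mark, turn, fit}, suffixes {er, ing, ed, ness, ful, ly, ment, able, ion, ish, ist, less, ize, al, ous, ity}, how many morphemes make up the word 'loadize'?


Segmenting 'loadize' against the inventory:
  'load' -> root (morpheme 1)
  'ize' -> suffix (morpheme 2)
Total morphemes: 2

2


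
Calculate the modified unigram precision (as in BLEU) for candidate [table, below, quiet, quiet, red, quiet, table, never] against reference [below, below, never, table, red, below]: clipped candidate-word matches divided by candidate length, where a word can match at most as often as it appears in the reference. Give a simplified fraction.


Reference word counts: {'below': 3, 'never': 1, 'red': 1, 'table': 1}
Checking each candidate word (with clipping):
  'table' -> in reference (ref count 1, used 1/1) -> match (matches: 1)
  'below' -> in reference (ref count 3, used 1/3) -> match (matches: 2)
  'quiet' -> not in reference -> no match (matches: 2)
  'quiet' -> not in reference -> no match (matches: 2)
  'red' -> in reference (ref count 1, used 1/1) -> match (matches: 3)
  'quiet' -> not in reference -> no match (matches: 3)
  'table' -> ref count 1 already used up (1/1) -> clipped, no match (matches: 3)
  'never' -> in reference (ref count 1, used 1/1) -> match (matches: 4)
Clipped matches: 4, Candidate length: 8
Precision = 4/8 = 1/2

1/2


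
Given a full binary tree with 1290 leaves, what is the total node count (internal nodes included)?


Leaf nodes (terminals): 1290
Internal nodes = n - 1 = 1290 - 1 = 1289
Total = leaves + internal = 1290 + 1289 = 2579

2579


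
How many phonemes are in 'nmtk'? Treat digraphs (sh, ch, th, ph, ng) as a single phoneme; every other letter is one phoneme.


Parsing 'nmtk' greedily, digraphs first:
  'n' -> consonant phoneme (phonemes so far: 1)
  'm' -> consonant phoneme (phonemes so far: 2)
  't' -> consonant phoneme (phonemes so far: 3)
  'k' -> consonant phoneme (phonemes so far: 4)
Total phonemes: 4

4


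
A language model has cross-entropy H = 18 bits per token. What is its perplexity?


Perplexity formula: PP = 2^H
H = 18
PP = 2^18
PP = 2^18 = 262144

262144


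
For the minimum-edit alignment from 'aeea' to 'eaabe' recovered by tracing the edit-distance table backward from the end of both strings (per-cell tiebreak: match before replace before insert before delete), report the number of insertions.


Edit distance = 4. Backtracking from cell (4, 5) with preference match > replace > insert > delete,
then listing the resulting alignment 'aeea' -> 'eaabe' left to right:
  Step 1: insert 'e' [insertion #1]
  Step 2: keep 'a'
  Step 3: replace e->a
  Step 4: replace e->b
  Step 5: replace a->e
Total insertions: 1

1


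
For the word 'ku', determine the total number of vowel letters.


Scanning each character of 'ku':
  Position 1: 'k' -> consonant (running count: 0)
  Position 2: 'u' -> vowel (running count: 1)
Total vowels: 1

1


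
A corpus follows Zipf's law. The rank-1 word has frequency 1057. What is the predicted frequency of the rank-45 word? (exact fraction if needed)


Zipf's law: freq(rank) = f1 / rank
f1 = 1057, rank = 45
freq = 1057 / 45
GCD(1057, 45) = 1
Simplified: 1057/45

1057/45


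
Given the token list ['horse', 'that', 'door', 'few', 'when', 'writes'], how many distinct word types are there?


Listing all tokens and tracking unique types:
  Token 1: 'horse' -> NEW (unique so far: 1)
  Token 2: 'that' -> NEW (unique so far: 2)
  Token 3: 'door' -> NEW (unique so far: 3)
  Token 4: 'few' -> NEW (unique so far: 4)
  Token 5: 'when' -> NEW (unique so far: 5)
  Token 6: 'writes' -> NEW (unique so far: 6)
Unique types: ('door', 'few', 'horse', 'that', 'when', 'writes')
Vocabulary size: 6

6


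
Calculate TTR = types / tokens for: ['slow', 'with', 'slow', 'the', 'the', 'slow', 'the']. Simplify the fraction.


Tokens: 7
Unique types: ('slow', 'the', 'with') = 3
TTR = 3/7
Already in lowest terms.

3/7


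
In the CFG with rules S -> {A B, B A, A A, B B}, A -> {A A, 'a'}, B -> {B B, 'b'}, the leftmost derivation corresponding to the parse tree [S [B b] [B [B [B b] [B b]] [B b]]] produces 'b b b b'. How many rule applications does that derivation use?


Every bracketed nonterminal node [X ...] in the tree is produced by exactly one rule application.
Reading the tree off as a leftmost derivation:
  Step 1: S  =>  B B   (applied S -> B B)
  Step 2: B B  =>  b B   (applied B -> b)
  Step 3: b B  =>  b B B   (applied B -> B B)
  Step 4: b B B  =>  b B B B   (applied B -> B B)
  Step 5: b B B B  =>  b b B B   (applied B -> b)
  Step 6: b b B B  =>  b b b B   (applied B -> b)
  Step 7: b b b B  =>  b b b b   (applied B -> b)
Final yield: b b b b
Total rewrite steps: 7

7


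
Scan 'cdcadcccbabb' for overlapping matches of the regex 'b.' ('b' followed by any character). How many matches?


Pattern: b. means 'b' followed by any character.
Scanning 'cdcadcccbabb' position-by-position:
  Pos 0: window 'cd' -> no
  Pos 1: window 'dc' -> no
  Pos 2: window 'ca' -> no
  Pos 3: window 'ad' -> no
  Pos 4: window 'dc' -> no
  Pos 5: window 'cc' -> no
  Pos 6: window 'cc' -> no
  Pos 7: window 'cb' -> no
  Pos 8: window 'ba' -> MATCH
  Pos 9: window 'ab' -> no
  Pos 10: window 'bb' -> MATCH
  Pos 11: window 'b' -> no
Total matches: 2

2


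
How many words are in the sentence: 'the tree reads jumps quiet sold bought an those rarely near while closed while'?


Counting words by splitting on spaces:
  Word 1: 'the'
  Word 2: 'tree'
  Word 3: 'reads'
  Word 4: 'jumps'
  Word 5: 'quiet'
  Word 6: 'sold'
  Word 7: 'bought'
  Word 8: 'an'
  Word 9: 'those'
  Word 10: 'rarely'
  Word 11: 'near'
  Word 12: 'while'
  Word 13: 'closed'
  Word 14: 'while'
Total words: 14

14


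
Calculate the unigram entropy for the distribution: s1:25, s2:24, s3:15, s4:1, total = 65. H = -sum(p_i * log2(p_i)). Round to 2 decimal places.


Computing entropy H = -sum(p_i * log2(p_i)):
  s1: p = 25/65 = 0.3846, -p*log2(p) = 0.5302
  s2: p = 24/65 = 0.3692, -p*log2(p) = 0.5307
  s3: p = 15/65 = 0.2308, -p*log2(p) = 0.4882
  s4: p = 1/65 = 0.0154, -p*log2(p) = 0.0927
H = sum of terms = 1.6418
Rounded to 2 decimals: 1.64

1.64


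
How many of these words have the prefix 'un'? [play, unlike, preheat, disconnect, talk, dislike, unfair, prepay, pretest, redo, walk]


Checking each word for prefix 'un':
  'play' -> no (count: 0)
  'unlike' -> YES, starts with 'un' (count: 1)
  'preheat' -> no (count: 1)
  'disconnect' -> no (count: 1)
  'talk' -> no (count: 1)
  'dislike' -> no (count: 1)
  'unfair' -> YES, starts with 'un' (count: 2)
  'prepay' -> no (count: 2)
  'pretest' -> no (count: 2)
  'redo' -> no (count: 2)
  'walk' -> no (count: 2)
Total with prefix 'un': 2

2


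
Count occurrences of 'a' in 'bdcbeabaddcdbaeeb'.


Scanning 'bdcbeabaddcdbaeeb' for 'a':
  Position 5: 'a' -> MATCH (count: 1)
  Position 7: 'a' -> MATCH (count: 2)
  Position 13: 'a' -> MATCH (count: 3)
Total occurrences of 'a': 3

3


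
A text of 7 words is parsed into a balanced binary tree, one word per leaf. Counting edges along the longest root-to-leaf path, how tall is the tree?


In a balanced binary tree with n leaves the deepest leaf is ceil(log2(n)) edges below the root.
log2(7) = 2.8074
ceil(2.8074) = 3
height (edges) = 3

3


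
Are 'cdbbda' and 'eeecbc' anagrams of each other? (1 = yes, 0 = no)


Sort characters of 'cdbbda': 'abbcdd'
Sort characters of 'eeecbc': 'bcceee'
Sorted forms differ -> they are NOT anagrams
Result: 0

0


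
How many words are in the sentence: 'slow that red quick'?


Counting words by splitting on spaces:
  Word 1: 'slow'
  Word 2: 'that'
  Word 3: 'red'
  Word 4: 'quick'
Total words: 4

4


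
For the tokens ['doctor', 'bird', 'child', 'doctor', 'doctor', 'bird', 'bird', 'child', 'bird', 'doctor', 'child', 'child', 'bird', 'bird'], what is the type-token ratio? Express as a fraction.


Tokens: 14
Unique types: ('bird', 'child', 'doctor') = 3
TTR = 3/14
Already in lowest terms.

3/14


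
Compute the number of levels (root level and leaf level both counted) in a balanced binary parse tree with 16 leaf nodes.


In a balanced binary tree with n leaves the deepest leaf is ceil(log2(n)) edges below the root,
so counting node levels inclusive of root and leaves gives ceil(log2(n)) + 1 levels.
log2(16) = 4.0000
ceil(4.0000) = 4
levels = 4 + 1 = 5

5


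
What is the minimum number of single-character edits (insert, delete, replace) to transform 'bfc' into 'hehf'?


Building DP table for s1='bfc' (len 3) and s2='hehf' (len 4):
       h  e  h  f
    0  1  2  3  4
  b 1  1  2  3  4
  f 2  2  2  3  3
  c 3  3  3  3  4
Edit distance = dp[3][4] = 4

4


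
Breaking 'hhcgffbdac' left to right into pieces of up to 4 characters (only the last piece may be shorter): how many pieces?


'hhcgffbdac' has 10 characters.
Chunking with max size 4:
  Chunk 1: 'hhcg' (positions 0-3)
  Chunk 2: 'ffbd' (positions 4-7)
  Chunk 3: 'ac' (positions 8-9)
Total chunks: ceil(10 / 4) = 3

3


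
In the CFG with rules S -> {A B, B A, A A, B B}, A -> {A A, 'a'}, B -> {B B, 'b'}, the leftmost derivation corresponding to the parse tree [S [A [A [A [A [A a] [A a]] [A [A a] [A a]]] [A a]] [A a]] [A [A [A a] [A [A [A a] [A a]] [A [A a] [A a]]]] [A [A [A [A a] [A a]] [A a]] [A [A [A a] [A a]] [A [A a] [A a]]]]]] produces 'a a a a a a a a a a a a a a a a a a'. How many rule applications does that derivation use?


Every bracketed nonterminal node [X ...] in the tree is produced by exactly one rule application.
Reading the tree off as a leftmost derivation:
  Step 1: S  =>  A A   (applied S -> A A)
  Step 2: A A  =>  A A A   (applied A -> A A)
  Step 3: A A A  =>  A A A A   (applied A -> A A)
  Step 4: A A A A  =>  A A A A A   (applied A -> A A)
  Step 5: A A A A A  =>  A A A A A A   (applied A -> A A)
  Step 6: A A A A A A  =>  a A A A A A   (applied A -> a)
  Step 7: a A A A A A  =>  a a A A A A   (applied A -> a)
  Step 8: a a A A A A  =>  a a A A A A A   (applied A -> A A)
  Step 9: a a A A A A A  =>  a a a A A A A   (applied A -> a)
  Step 10: a a a A A A A  =>  a a a a A A A   (applied A -> a)
  Step 11: a a a a A A A  =>  a a a a a A A   (applied A -> a)
  Step 12: a a a a a A A  =>  a a a a a a A   (applied A -> a)
  Step 13: a a a a a a A  =>  a a a a a a A A   (applied A -> A A)
  Step 14: a a a a a a A A  =>  a a a a a a A A A   (applied A -> A A)
  Step 15: a a a a a a A A A  =>  a a a a a a a A A   (applied A -> a)
  Step 16: a a a a a a a A A  =>  a a a a a a a A A A   (applied A -> A A)
  Step 17: a a a a a a a A A A  =>  a a a a a a a A A A A   (applied A -> A A)
  Step 18: a a a a a a a A A A A  =>  a a a a a a a a A A A   (applied A -> a)
  Step 19: a a a a a a a a A A A  =>  a a a a a a a a a A A   (applied A -> a)
  Step 20: a a a a a a a a a A A  =>  a a a a a a a a a A A A   (applied A -> A A)
  Step 21: a a a a a a a a a A A A  =>  a a a a a a a a a a A A   (applied A -> a)
  Step 22: a a a a a a a a a a A A  =>  a a a a a a a a a a a A   (applied A -> a)
  Step 23: a a a a a a a a a a a A  =>  a a a a a a a a a a a A A   (applied A -> A A)
  Step 24: a a a a a a a a a a a A A  =>  a a a a a a a a a a a A A A   (applied A -> A A)
  Step 25: a a a a a a a a a a a A A A  =>  a a a a a a a a a a a A A A A   (applied A -> A A)
  Step 26: a a a a a a a a a a a A A A A  =>  a a a a a a a a a a a a A A A   (applied A -> a)
  Step 27: a a a a a a a a a a a a A A A  =>  a a a a a a a a a a a a a A A   (applied A -> a)
  Step 28: a a a a a a a a a a a a a A A  =>  a a a a a a a a a a a a a a A   (applied A -> a)
  Step 29: a a a a a a a a a a a a a a A  =>  a a a a a a a a a a a a a a A A   (applied A -> A A)
  Step 30: a a a a a a a a a a a a a a A A  =>  a a a a a a a a a a a a a a A A A   (applied A -> A A)
  Step 31: a a a a a a a a a a a a a a A A A  =>  a a a a a a a a a a a a a a a A A   (applied A -> a)
  Step 32: a a a a a a a a a a a a a a a A A  =>  a a a a a a a a a a a a a a a a A   (applied A -> a)
  Step 33: a a a a a a a a a a a a a a a a A  =>  a a a a a a a a a a a a a a a a A A   (applied A -> A A)
  Step 34: a a a a a a a a a a a a a a a a A A  =>  a a a a a a a a a a a a a a a a a A   (applied A -> a)
  Step 35: a a a a a a a a a a a a a a a a a A  =>  a a a a a a a a a a a a a a a a a a   (applied A -> a)
Final yield: a a a a a a a a a a a a a a a a a a
Total rewrite steps: 35

35


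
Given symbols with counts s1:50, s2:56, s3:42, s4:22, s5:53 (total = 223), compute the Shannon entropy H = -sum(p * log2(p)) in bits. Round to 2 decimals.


Computing entropy H = -sum(p_i * log2(p_i)):
  s1: p = 50/223 = 0.2242, -p*log2(p) = 0.4836
  s2: p = 56/223 = 0.2511, -p*log2(p) = 0.5006
  s3: p = 42/223 = 0.1883, -p*log2(p) = 0.4536
  s4: p = 22/223 = 0.0987, -p*log2(p) = 0.3297
  s5: p = 53/223 = 0.2377, -p*log2(p) = 0.4927
H = sum of terms = 2.2602
Rounded to 2 decimals: 2.26

2.26


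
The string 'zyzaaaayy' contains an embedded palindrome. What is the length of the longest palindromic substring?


Scanning 'zyzaaaayy' for palindromic substrings.
Substring at positions 3-6: 'aaaa'.
Check: reverse('aaaa') = 'aaaa' -> palindrome confirmed.
Neighbouring characters ('z' / 'y') break symmetry, so it cannot extend further.
No longer palindromic substring exists; longest length = 4

4


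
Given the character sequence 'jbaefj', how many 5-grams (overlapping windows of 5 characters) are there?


String 'jbaefj' has length L = 6.
Number of overlapping n-grams = L - n + 1
Substituting: 6 - 5 + 1 = 2

2


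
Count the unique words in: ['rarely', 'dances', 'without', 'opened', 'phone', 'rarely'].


Listing all tokens and tracking unique types:
  Token 1: 'rarely' -> NEW (unique so far: 1)
  Token 2: 'dances' -> NEW (unique so far: 2)
  Token 3: 'without' -> NEW (unique so far: 3)
  Token 4: 'opened' -> NEW (unique so far: 4)
  Token 5: 'phone' -> NEW (unique so far: 5)
  Token 6: 'rarely' -> duplicate (unique so far: 5)
Unique types: ('dances', 'opened', 'phone', 'rarely', 'without')
Vocabulary size: 5

5


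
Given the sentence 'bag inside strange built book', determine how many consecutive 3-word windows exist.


Word trigrams from [5] words:
  Trigram 1: (bag inside strange)
  Trigram 2: (inside strange built)
  Trigram 3: (strange built book)
Total word trigrams: 5 - 2 = 3

3


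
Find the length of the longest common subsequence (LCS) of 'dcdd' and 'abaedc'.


DP table for LCS of 'dcdd' and 'abaedc':
       a  b  a  e  d  c
    0  0  0  0  0  0  0
  d 0  0  0  0  0  1  1
  c 0  0  0  0  0  1  2
  d 0  0  0  0  0  1  2
  d 0  0  0  0  0  1  2
LCS: 'dc'
LCS length = 2

2


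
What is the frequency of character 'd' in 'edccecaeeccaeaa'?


Scanning 'edccecaeeccaeaa' for 'd':
  Position 1: 'd' -> MATCH (count: 1)
Total occurrences of 'd': 1

1


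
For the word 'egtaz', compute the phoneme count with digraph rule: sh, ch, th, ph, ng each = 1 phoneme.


Parsing 'egtaz' greedily, digraphs first:
  'e' -> vowel phoneme (phonemes so far: 1)
  'g' -> consonant phoneme (phonemes so far: 2)
  't' -> consonant phoneme (phonemes so far: 3)
  'a' -> vowel phoneme (phonemes so far: 4)
  'z' -> consonant phoneme (phonemes so far: 5)
Total phonemes: 5

5


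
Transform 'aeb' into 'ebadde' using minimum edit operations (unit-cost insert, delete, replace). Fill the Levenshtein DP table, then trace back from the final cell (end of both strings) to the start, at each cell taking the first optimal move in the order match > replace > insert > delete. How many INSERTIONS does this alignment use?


Edit distance = 5. Backtracking from cell (3, 6) with preference match > replace > insert > delete,
then listing the resulting alignment 'aeb' -> 'ebadde' left to right:
  Step 1: insert 'e' [insertion #1]
  Step 2: insert 'b' [insertion #2]
  Step 3: keep 'a'
  Step 4: insert 'd' [insertion #3]
  Step 5: replace e->d
  Step 6: replace b->e
Total insertions: 3

3


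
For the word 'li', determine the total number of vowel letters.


Scanning each character of 'li':
  Position 1: 'l' -> consonant (running count: 0)
  Position 2: 'i' -> vowel (running count: 1)
Total vowels: 1

1


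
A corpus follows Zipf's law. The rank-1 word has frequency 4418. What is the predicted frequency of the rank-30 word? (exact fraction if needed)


Zipf's law: freq(rank) = f1 / rank
f1 = 4418, rank = 30
freq = 4418 / 30
GCD(4418, 30) = 2
Simplified: 2209/15

2209/15


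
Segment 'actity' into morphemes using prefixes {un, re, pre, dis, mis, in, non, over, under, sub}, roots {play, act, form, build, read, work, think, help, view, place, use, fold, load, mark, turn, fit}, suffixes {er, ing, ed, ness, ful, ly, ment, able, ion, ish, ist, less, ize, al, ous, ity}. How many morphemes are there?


Segmenting 'actity' against the inventory:
  'act' -> root (morpheme 1)
  'ity' -> suffix (morpheme 2)
Total morphemes: 2

2


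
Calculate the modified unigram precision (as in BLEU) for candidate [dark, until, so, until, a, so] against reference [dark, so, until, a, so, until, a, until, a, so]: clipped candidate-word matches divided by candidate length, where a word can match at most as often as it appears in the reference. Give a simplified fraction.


Reference word counts: {'a': 3, 'dark': 1, 'so': 3, 'until': 3}
Checking each candidate word (with clipping):
  'dark' -> in reference (ref count 1, used 1/1) -> match (matches: 1)
  'until' -> in reference (ref count 3, used 1/3) -> match (matches: 2)
  'so' -> in reference (ref count 3, used 1/3) -> match (matches: 3)
  'until' -> in reference (ref count 3, used 2/3) -> match (matches: 4)
  'a' -> in reference (ref count 3, used 1/3) -> match (matches: 5)
  'so' -> in reference (ref count 3, used 2/3) -> match (matches: 6)
Clipped matches: 6, Candidate length: 6
Precision = 6/6 = 1

1


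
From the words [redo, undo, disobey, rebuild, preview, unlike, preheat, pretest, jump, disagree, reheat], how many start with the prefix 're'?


Checking each word for prefix 're':
  'redo' -> YES, starts with 're' (count: 1)
  'undo' -> no (count: 1)
  'disobey' -> no (count: 1)
  'rebuild' -> YES, starts with 're' (count: 2)
  'preview' -> no (count: 2)
  'unlike' -> no (count: 2)
  'preheat' -> no (count: 2)
  'pretest' -> no (count: 2)
  'jump' -> no (count: 2)
  'disagree' -> no (count: 2)
  'reheat' -> YES, starts with 're' (count: 3)
Total with prefix 're': 3

3


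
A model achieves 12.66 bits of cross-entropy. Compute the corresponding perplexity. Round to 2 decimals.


Perplexity formula: PP = 2^H
H = 12.66
PP = 2^12.66
Decompose: 2^12.66 = 2^12 * 2^0.66
2^12 = 4096, 2^0.66 ~ 1.5800826
PP ~ 4096 * 1.5800826 = 6472.0183296
Rounded to 2 decimals: 6472.02

6472.02


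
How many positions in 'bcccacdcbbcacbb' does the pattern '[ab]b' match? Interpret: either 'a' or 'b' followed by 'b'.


Pattern: [ab]b means either 'a' or 'b' followed by 'b'.
Scanning 'bcccacdcbbcacbb' position-by-position:
  Pos 0: window 'bc' -> no
  Pos 1: window 'cc' -> no
  Pos 2: window 'cc' -> no
  Pos 3: window 'ca' -> no
  Pos 4: window 'ac' -> no
  Pos 5: window 'cd' -> no
  Pos 6: window 'dc' -> no
  Pos 7: window 'cb' -> no
  Pos 8: window 'bb' -> MATCH
  Pos 9: window 'bc' -> no
  Pos 10: window 'ca' -> no
  Pos 11: window 'ac' -> no
  Pos 12: window 'cb' -> no
  Pos 13: window 'bb' -> MATCH
  Pos 14: window 'b' -> no
Total matches: 2

2


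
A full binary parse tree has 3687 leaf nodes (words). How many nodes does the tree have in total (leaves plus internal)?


Leaf nodes (terminals): 3687
Internal nodes = n - 1 = 3687 - 1 = 3686
Total = leaves + internal = 3687 + 3686 = 7373

7373


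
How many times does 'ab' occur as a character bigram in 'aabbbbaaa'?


Scanning 'aabbbbaaa' for bigram 'ab':
  Position 0: 'aa' -> no
  Position 1: 'ab' -> MATCH
  Position 2: 'bb' -> no
  Position 3: 'bb' -> no
  Position 4: 'bb' -> no
  Position 5: 'ba' -> no
  Position 6: 'aa' -> no
  Position 7: 'aa' -> no
Total matches: 1

1


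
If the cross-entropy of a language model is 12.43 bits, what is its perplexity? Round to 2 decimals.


Perplexity formula: PP = 2^H
H = 12.43
PP = 2^12.43
Decompose: 2^12.43 = 2^12 * 2^0.43
2^12 = 4096, 2^0.43 ~ 1.3472336
PP ~ 4096 * 1.3472336 = 5518.2688256
Rounded to 2 decimals: 5518.27

5518.27


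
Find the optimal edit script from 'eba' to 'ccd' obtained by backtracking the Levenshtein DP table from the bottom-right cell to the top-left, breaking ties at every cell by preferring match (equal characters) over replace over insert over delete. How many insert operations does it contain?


Edit distance = 3. Backtracking from cell (3, 3) with preference match > replace > insert > delete,
then listing the resulting alignment 'eba' -> 'ccd' left to right:
  Step 1: replace e->c
  Step 2: replace b->c
  Step 3: replace a->d
Total insertions: 0

0


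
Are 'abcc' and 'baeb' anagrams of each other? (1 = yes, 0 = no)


Sort characters of 'abcc': 'abcc'
Sort characters of 'baeb': 'abbe'
Sorted forms differ -> they are NOT anagrams
Result: 0

0


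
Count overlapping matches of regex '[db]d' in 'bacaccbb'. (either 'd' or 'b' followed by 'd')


Pattern: [db]d means either 'd' or 'b' followed by 'd'.
Scanning 'bacaccbb' position-by-position:
  Pos 0: window 'ba' -> no
  Pos 1: window 'ac' -> no
  Pos 2: window 'ca' -> no
  Pos 3: window 'ac' -> no
  Pos 4: window 'cc' -> no
  Pos 5: window 'cb' -> no
  Pos 6: window 'bb' -> no
  Pos 7: window 'b' -> no
Total matches: 0

0


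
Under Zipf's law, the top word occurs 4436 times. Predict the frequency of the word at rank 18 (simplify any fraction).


Zipf's law: freq(rank) = f1 / rank
f1 = 4436, rank = 18
freq = 4436 / 18
GCD(4436, 18) = 2
Simplified: 2218/9

2218/9


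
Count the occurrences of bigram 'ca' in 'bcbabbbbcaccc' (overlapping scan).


Scanning 'bcbabbbbcaccc' for bigram 'ca':
  Position 0: 'bc' -> no
  Position 1: 'cb' -> no
  Position 2: 'ba' -> no
  Position 3: 'ab' -> no
  Position 4: 'bb' -> no
  Position 5: 'bb' -> no
  Position 6: 'bb' -> no
  Position 7: 'bc' -> no
  Position 8: 'ca' -> MATCH
  Position 9: 'ac' -> no
  Position 10: 'cc' -> no
  Position 11: 'cc' -> no
Total matches: 1

1


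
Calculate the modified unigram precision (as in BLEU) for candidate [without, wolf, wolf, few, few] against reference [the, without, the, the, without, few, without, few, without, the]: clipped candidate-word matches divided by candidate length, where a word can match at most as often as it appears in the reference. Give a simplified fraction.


Reference word counts: {'few': 2, 'the': 4, 'without': 4}
Checking each candidate word (with clipping):
  'without' -> in reference (ref count 4, used 1/4) -> match (matches: 1)
  'wolf' -> not in reference -> no match (matches: 1)
  'wolf' -> not in reference -> no match (matches: 1)
  'few' -> in reference (ref count 2, used 1/2) -> match (matches: 2)
  'few' -> in reference (ref count 2, used 2/2) -> match (matches: 3)
Clipped matches: 3, Candidate length: 5
Precision = 3/5

3/5


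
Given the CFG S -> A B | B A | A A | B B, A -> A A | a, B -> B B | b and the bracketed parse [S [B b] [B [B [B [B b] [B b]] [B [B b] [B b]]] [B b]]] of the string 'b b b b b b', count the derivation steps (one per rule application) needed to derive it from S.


Every bracketed nonterminal node [X ...] in the tree is produced by exactly one rule application.
Reading the tree off as a leftmost derivation:
  Step 1: S  =>  B B   (applied S -> B B)
  Step 2: B B  =>  b B   (applied B -> b)
  Step 3: b B  =>  b B B   (applied B -> B B)
  Step 4: b B B  =>  b B B B   (applied B -> B B)
  Step 5: b B B B  =>  b B B B B   (applied B -> B B)
  Step 6: b B B B B  =>  b b B B B   (applied B -> b)
  Step 7: b b B B B  =>  b b b B B   (applied B -> b)
  Step 8: b b b B B  =>  b b b B B B   (applied B -> B B)
  Step 9: b b b B B B  =>  b b b b B B   (applied B -> b)
  Step 10: b b b b B B  =>  b b b b b B   (applied B -> b)
  Step 11: b b b b b B  =>  b b b b b b   (applied B -> b)
Final yield: b b b b b b
Total rewrite steps: 11

11


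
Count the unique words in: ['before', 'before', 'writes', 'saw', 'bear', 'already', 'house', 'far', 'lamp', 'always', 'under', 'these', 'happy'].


Listing all tokens and tracking unique types:
  Token 1: 'before' -> NEW (unique so far: 1)
  Token 2: 'before' -> duplicate (unique so far: 1)
  Token 3: 'writes' -> NEW (unique so far: 2)
  Token 4: 'saw' -> NEW (unique so far: 3)
  Token 5: 'bear' -> NEW (unique so far: 4)
  Token 6: 'already' -> NEW (unique so far: 5)
  Token 7: 'house' -> NEW (unique so far: 6)
  Token 8: 'far' -> NEW (unique so far: 7)
  Token 9: 'lamp' -> NEW (unique so far: 8)
  Token 10: 'always' -> NEW (unique so far: 9)
  Token 11: 'under' -> NEW (unique so far: 10)
  Token 12: 'these' -> NEW (unique so far: 11)
  Token 13: 'happy' -> NEW (unique so far: 12)
Unique types: ('already', 'always', 'bear', 'before', 'far', 'happy', 'house', 'lamp', 'saw', 'these', 'under', 'writes')
Vocabulary size: 12

12


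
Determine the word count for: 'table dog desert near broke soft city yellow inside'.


Counting words by splitting on spaces:
  Word 1: 'table'
  Word 2: 'dog'
  Word 3: 'desert'
  Word 4: 'near'
  Word 5: 'broke'
  Word 6: 'soft'
  Word 7: 'city'
  Word 8: 'yellow'
  Word 9: 'inside'
Total words: 9

9


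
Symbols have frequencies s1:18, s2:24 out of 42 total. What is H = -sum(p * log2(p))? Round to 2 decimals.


Computing entropy H = -sum(p_i * log2(p_i)):
  s1: p = 18/42 = 0.4286, -p*log2(p) = 0.5239
  s2: p = 24/42 = 0.5714, -p*log2(p) = 0.4613
H = sum of terms = 0.9852
Rounded to 2 decimals: 0.99

0.99


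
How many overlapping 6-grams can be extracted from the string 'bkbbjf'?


String 'bkbbjf' has length L = 6.
Number of overlapping n-grams = L - n + 1
Substituting: 6 - 6 + 1 = 1

1


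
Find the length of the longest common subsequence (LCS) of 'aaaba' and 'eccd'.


DP table for LCS of 'aaaba' and 'eccd':
       e  c  c  d
    0  0  0  0  0
  a 0  0  0  0  0
  a 0  0  0  0  0
  a 0  0  0  0  0
  b 0  0  0  0  0
  a 0  0  0  0  0
LCS length = 0

0


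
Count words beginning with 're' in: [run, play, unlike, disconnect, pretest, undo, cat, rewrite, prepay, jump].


Checking each word for prefix 're':
  'run' -> no (count: 0)
  'play' -> no (count: 0)
  'unlike' -> no (count: 0)
  'disconnect' -> no (count: 0)
  'pretest' -> no (count: 0)
  'undo' -> no (count: 0)
  'cat' -> no (count: 0)
  'rewrite' -> YES, starts with 're' (count: 1)
  'prepay' -> no (count: 1)
  'jump' -> no (count: 1)
Total with prefix 're': 1

1


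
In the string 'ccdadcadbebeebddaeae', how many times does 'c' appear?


Scanning 'ccdadcadbebeebddaeae' for 'c':
  Position 0: 'c' -> MATCH (count: 1)
  Position 1: 'c' -> MATCH (count: 2)
  Position 5: 'c' -> MATCH (count: 3)
Total occurrences of 'c': 3

3


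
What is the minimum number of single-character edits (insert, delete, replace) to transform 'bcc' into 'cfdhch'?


Building DP table for s1='bcc' (len 3) and s2='cfdhch' (len 6):
       c  f  d  h  c  h
    0  1  2  3  4  5  6
  b 1  1  2  3  4  5  6
  c 2  1  2  3  4  4  5
  c 3  2  2  3  4  4  5
Edit distance = dp[3][6] = 5

5


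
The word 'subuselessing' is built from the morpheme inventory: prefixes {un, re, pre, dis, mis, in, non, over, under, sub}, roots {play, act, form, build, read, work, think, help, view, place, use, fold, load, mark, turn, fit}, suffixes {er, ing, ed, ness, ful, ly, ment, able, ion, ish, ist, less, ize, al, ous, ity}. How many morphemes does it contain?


Segmenting 'subuselessing' against the inventory:
  'sub' -> prefix (morpheme 1)
  'use' -> root (morpheme 2)
  'less' -> suffix (morpheme 3)
  'ing' -> suffix (morpheme 4)
Total morphemes: 4

4


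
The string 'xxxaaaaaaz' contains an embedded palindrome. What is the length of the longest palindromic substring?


Scanning 'xxxaaaaaaz' for palindromic substrings.
Substring at positions 3-8: 'aaaaaa'.
Check: reverse('aaaaaa') = 'aaaaaa' -> palindrome confirmed.
Neighbouring characters ('x' / 'z') break symmetry, so it cannot extend further.
No longer palindromic substring exists; longest length = 6

6


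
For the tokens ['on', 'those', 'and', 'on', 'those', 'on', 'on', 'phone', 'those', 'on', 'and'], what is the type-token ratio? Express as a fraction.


Tokens: 11
Unique types: ('and', 'on', 'phone', 'those') = 4
TTR = 4/11
Already in lowest terms.

4/11


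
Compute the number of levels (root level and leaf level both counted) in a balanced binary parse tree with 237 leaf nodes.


In a balanced binary tree with n leaves the deepest leaf is ceil(log2(n)) edges below the root,
so counting node levels inclusive of root and leaves gives ceil(log2(n)) + 1 levels.
log2(237) = 7.8887
ceil(7.8887) = 8
levels = 8 + 1 = 9

9


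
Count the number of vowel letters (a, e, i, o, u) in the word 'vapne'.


Scanning each character of 'vapne':
  Position 1: 'v' -> consonant (running count: 0)
  Position 2: 'a' -> vowel (running count: 1)
  Position 3: 'p' -> consonant (running count: 1)
  Position 4: 'n' -> consonant (running count: 1)
  Position 5: 'e' -> vowel (running count: 2)
Total vowels: 2

2


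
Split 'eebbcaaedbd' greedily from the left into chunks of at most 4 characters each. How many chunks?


'eebbcaaedbd' has 11 characters.
Chunking with max size 4:
  Chunk 1: 'eebb' (positions 0-3)
  Chunk 2: 'caae' (positions 4-7)
  Chunk 3: 'dbd' (positions 8-10)
Total chunks: ceil(11 / 4) = 3

3


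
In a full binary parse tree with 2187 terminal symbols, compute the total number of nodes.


Leaf nodes (terminals): 2187
Internal nodes = n - 1 = 2187 - 1 = 2186
Total = leaves + internal = 2187 + 2186 = 4373

4373


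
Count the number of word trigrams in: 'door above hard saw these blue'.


Word trigrams from [6] words:
  Trigram 1: (door above hard)
  Trigram 2: (above hard saw)
  Trigram 3: (hard saw these)
  Trigram 4: (saw these blue)
Total word trigrams: 6 - 2 = 4

4


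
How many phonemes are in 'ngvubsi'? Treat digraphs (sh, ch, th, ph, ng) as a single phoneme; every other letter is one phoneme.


Parsing 'ngvubsi' greedily, digraphs first:
  'ng' -> digraph (1 consonant phoneme) (phonemes so far: 1)
  'v' -> consonant phoneme (phonemes so far: 2)
  'u' -> vowel phoneme (phonemes so far: 3)
  'b' -> consonant phoneme (phonemes so far: 4)
  's' -> consonant phoneme (phonemes so far: 5)
  'i' -> vowel phoneme (phonemes so far: 6)
Total phonemes: 6

6


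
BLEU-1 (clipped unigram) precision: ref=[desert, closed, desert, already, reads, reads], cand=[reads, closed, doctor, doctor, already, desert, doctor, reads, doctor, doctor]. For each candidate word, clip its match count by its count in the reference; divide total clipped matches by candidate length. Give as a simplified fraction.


Reference word counts: {'already': 1, 'closed': 1, 'desert': 2, 'reads': 2}
Checking each candidate word (with clipping):
  'reads' -> in reference (ref count 2, used 1/2) -> match (matches: 1)
  'closed' -> in reference (ref count 1, used 1/1) -> match (matches: 2)
  'doctor' -> not in reference -> no match (matches: 2)
  'doctor' -> not in reference -> no match (matches: 2)
  'already' -> in reference (ref count 1, used 1/1) -> match (matches: 3)
  'desert' -> in reference (ref count 2, used 1/2) -> match (matches: 4)
  'doctor' -> not in reference -> no match (matches: 4)
  'reads' -> in reference (ref count 2, used 2/2) -> match (matches: 5)
  'doctor' -> not in reference -> no match (matches: 5)
  'doctor' -> not in reference -> no match (matches: 5)
Clipped matches: 5, Candidate length: 10
Precision = 5/10 = 1/2

1/2


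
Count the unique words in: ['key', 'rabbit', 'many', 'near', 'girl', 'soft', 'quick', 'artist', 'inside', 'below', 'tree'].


Listing all tokens and tracking unique types:
  Token 1: 'key' -> NEW (unique so far: 1)
  Token 2: 'rabbit' -> NEW (unique so far: 2)
  Token 3: 'many' -> NEW (unique so far: 3)
  Token 4: 'near' -> NEW (unique so far: 4)
  Token 5: 'girl' -> NEW (unique so far: 5)
  Token 6: 'soft' -> NEW (unique so far: 6)
  Token 7: 'quick' -> NEW (unique so far: 7)
  Token 8: 'artist' -> NEW (unique so far: 8)
  Token 9: 'inside' -> NEW (unique so far: 9)
  Token 10: 'below' -> NEW (unique so far: 10)
  Token 11: 'tree' -> NEW (unique so far: 11)
Unique types: ('artist', 'below', 'girl', 'inside', 'key', 'many', 'near', 'quick', 'rabbit', 'soft', 'tree')
Vocabulary size: 11

11


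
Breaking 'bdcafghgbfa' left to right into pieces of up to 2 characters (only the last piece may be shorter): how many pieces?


'bdcafghgbfa' has 11 characters.
Chunking with max size 2:
  Chunk 1: 'bd' (positions 0-1)
  Chunk 2: 'ca' (positions 2-3)
  Chunk 3: 'fg' (positions 4-5)
  Chunk 4: 'hg' (positions 6-7)
  Chunk 5: 'bf' (positions 8-9)
  Chunk 6: 'a' (positions 10-10)
Total chunks: ceil(11 / 2) = 6

6
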